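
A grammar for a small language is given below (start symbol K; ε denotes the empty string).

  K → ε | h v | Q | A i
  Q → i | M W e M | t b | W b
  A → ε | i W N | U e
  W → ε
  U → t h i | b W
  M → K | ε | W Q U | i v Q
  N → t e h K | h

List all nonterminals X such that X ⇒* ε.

Directly nullable (have an ε-production): K, A, W, M.
No other nonterminal has a production whose RHS symbols are all nullable.

{ A, K, M, W }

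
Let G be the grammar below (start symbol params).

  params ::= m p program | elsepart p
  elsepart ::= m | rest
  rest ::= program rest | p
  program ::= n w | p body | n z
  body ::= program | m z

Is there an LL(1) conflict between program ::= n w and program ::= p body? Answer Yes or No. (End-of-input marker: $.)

FIRST(n w) = { n } and FIRST(p body) = { p }.
The FIRST sets are disjoint and neither alternative is nullable — no conflict.

No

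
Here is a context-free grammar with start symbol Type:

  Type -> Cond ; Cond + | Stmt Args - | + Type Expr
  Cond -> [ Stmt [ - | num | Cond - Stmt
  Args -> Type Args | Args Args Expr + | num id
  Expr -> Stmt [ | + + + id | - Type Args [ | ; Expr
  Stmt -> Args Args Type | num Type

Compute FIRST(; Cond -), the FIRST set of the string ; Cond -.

; is a terminal; add {;} and stop.

{ ; }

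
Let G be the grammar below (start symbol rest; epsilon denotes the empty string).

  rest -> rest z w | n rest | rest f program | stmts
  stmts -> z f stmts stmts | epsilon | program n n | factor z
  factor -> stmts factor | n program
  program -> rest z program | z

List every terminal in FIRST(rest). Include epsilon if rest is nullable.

{ f, n, z, epsilon }

From rest -> rest z w: rest nullable, take FIRST(rest) ∪ {z} = { f, n, z }.
rest -> n rest contributes {n}.
From rest -> rest f program: rest nullable, take FIRST(rest) ∪ {f} = { f, n, z }.
From rest -> stmts: add FIRST(stmts) = { f, n, z, epsilon } (including epsilon since stmts is nullable).
Union: FIRST(rest) = { f, n, z, epsilon }.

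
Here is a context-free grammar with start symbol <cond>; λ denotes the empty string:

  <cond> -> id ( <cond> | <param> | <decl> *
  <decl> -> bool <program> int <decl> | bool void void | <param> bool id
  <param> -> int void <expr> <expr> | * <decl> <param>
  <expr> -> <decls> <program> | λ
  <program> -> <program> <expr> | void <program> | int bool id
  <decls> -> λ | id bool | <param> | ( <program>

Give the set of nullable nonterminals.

{ <decls>, <expr> }

Directly nullable (have an λ-production): <expr>, <decls>.
No other nonterminal has a production whose RHS symbols are all nullable.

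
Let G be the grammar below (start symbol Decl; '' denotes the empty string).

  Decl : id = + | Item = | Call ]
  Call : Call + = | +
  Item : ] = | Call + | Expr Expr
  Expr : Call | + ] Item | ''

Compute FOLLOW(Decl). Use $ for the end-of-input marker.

Decl is the start symbol, so $ ∈ FOLLOW(Decl).
Union: FOLLOW(Decl) = { $ }.

{ $ }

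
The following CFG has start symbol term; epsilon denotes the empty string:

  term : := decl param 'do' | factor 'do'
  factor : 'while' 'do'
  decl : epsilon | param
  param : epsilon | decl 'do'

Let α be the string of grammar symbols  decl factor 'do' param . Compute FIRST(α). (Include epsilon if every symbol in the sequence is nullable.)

{ 'do', 'while' }

Add FIRST(decl)\{epsilon} = { 'do' }; decl is nullable, continue.
Add FIRST(factor) = { 'while' }; factor is not nullable, stop.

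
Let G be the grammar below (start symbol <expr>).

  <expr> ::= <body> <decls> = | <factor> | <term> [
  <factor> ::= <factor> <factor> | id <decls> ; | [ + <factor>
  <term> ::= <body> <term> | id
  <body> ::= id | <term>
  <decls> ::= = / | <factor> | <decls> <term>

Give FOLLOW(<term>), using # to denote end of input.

{ ;, =, [, id }

In <expr> ::= <term> [: add FIRST([) = { [ }.
In <term> ::= <body> <term>: <term> is at the end, add FOLLOW(<term>) = { ;, =, [, id }.
In <body> ::= <term>: <term> is at the end, add FOLLOW(<body>) = { =, [, id }.
In <decls> ::= <decls> <term>: <term> is at the end, add FOLLOW(<decls>) = { ;, =, id }.
Union: FOLLOW(<term>) = { ;, =, [, id }.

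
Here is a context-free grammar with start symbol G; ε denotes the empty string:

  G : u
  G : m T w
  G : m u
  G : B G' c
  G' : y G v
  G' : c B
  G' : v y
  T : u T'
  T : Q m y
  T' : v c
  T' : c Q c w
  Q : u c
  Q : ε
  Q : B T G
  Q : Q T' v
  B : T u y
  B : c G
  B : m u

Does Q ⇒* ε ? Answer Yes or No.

Q has an ε-production, so Q ⇒ ε.

Yes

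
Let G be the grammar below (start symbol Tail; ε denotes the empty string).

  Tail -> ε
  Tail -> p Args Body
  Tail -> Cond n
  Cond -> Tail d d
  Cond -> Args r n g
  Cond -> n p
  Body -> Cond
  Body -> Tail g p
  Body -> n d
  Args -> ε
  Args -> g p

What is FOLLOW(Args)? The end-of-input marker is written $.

{ d, g, n, p, r }

In Tail -> p Args Body: add FIRST(Body) = { d, g, n, p, r }.
In Cond -> Args r n g: add FIRST(r n g) = { r }.
Union: FOLLOW(Args) = { d, g, n, p, r }.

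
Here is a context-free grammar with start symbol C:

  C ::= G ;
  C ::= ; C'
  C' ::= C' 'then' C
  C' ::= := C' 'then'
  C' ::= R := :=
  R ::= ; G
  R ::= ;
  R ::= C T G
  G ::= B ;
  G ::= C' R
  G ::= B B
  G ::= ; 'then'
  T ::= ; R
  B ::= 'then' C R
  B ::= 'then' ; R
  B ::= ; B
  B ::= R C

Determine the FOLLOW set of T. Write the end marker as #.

In R ::= C T G: add FIRST(G) = { 'then', :=, ; }.
Union: FOLLOW(T) = { 'then', :=, ; }.

{ 'then', :=, ; }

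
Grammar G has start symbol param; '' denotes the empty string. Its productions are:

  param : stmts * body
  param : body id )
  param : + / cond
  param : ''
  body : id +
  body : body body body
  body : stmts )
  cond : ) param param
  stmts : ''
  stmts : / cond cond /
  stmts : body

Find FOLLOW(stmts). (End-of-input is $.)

In param : stmts * body: add FIRST(* body) = { * }.
In body : stmts ): add FIRST()) = { ) }.
Union: FOLLOW(stmts) = { ), * }.

{ ), * }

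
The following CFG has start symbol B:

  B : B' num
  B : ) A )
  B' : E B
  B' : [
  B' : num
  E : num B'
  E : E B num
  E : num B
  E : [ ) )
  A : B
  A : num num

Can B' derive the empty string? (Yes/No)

No nonterminal in this grammar is nullable.
No production of B' has an RHS whose symbols are all nullable, so B' is not nullable.

No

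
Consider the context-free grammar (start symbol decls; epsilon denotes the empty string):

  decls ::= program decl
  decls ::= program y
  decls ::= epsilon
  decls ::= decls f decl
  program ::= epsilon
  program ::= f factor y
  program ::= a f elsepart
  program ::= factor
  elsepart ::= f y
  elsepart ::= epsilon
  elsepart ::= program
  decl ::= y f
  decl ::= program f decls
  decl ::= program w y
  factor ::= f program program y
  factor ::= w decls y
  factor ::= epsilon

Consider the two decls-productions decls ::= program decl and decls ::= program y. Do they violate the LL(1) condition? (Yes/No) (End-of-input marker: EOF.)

Yes

FIRST(program decl) = { a, f, w, y } and FIRST(program y) = { a, f, w, y }.
Both contain a, so the two alternatives are not disjoint — LL(1) conflict.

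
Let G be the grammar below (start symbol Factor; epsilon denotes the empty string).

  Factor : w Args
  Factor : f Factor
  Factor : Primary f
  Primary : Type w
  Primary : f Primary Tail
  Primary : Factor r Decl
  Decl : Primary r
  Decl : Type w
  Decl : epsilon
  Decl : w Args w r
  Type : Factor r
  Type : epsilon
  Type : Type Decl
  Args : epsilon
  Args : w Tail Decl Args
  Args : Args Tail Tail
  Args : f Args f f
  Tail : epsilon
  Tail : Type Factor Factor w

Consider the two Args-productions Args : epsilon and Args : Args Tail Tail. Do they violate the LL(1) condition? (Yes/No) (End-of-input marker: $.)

Yes

FIRST(epsilon) = { epsilon } and FIRST(Args Tail Tail) = { f, w, epsilon }.
Both alternatives are nullable, violating the LL(1) condition.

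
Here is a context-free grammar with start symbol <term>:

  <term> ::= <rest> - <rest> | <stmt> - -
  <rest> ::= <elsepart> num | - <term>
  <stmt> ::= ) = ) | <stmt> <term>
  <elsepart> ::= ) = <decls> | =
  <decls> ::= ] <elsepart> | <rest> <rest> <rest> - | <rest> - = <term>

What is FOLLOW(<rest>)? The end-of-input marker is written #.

{ #, ), -, =, num }

In <term> ::= <rest> - <rest>: add FIRST(- <rest>) = { - }.
In <term> ::= <rest> - <rest>: <rest> is at the end, add FOLLOW(<term>) = { #, ), -, =, num }.
In <decls> ::= <rest> <rest> <rest> -: add FIRST(<rest> <rest> -) = { ), -, = }.
In <decls> ::= <rest> <rest> <rest> -: add FIRST(<rest> -) = { ), -, = }.
In <decls> ::= <rest> <rest> <rest> -: add FIRST(-) = { - }.
In <decls> ::= <rest> - = <term>: add FIRST(- = <term>) = { - }.
Union: FOLLOW(<rest>) = { #, ), -, =, num }.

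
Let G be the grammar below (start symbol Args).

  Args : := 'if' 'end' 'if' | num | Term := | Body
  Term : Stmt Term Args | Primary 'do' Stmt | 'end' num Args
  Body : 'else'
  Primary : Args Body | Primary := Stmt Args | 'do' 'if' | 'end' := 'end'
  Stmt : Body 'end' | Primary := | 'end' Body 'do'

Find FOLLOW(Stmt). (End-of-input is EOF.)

In Term : Stmt Term Args: add FIRST(Term Args) = { 'do', 'else', 'end', :=, num }.
In Term : Primary 'do' Stmt: Stmt is at the end, add FOLLOW(Term) = { 'do', 'else', 'end', :=, num }.
In Primary : Primary := Stmt Args: add FIRST(Args) = { 'do', 'else', 'end', :=, num }.
Union: FOLLOW(Stmt) = { 'do', 'else', 'end', :=, num }.

{ 'do', 'else', 'end', :=, num }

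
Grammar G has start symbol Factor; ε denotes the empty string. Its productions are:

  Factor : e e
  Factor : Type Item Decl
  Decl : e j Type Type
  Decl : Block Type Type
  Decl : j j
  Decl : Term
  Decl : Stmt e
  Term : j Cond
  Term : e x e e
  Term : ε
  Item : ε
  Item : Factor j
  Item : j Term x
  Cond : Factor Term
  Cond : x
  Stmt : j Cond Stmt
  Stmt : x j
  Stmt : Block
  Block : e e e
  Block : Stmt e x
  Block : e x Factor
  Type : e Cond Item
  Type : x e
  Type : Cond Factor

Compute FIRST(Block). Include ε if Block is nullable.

Block : e e e contributes {e}.
From Block : Stmt e x: add FIRST(Stmt) = { e, j, x }.
Block : e x Factor contributes {e}.
Union: FIRST(Block) = { e, j, x }.

{ e, j, x }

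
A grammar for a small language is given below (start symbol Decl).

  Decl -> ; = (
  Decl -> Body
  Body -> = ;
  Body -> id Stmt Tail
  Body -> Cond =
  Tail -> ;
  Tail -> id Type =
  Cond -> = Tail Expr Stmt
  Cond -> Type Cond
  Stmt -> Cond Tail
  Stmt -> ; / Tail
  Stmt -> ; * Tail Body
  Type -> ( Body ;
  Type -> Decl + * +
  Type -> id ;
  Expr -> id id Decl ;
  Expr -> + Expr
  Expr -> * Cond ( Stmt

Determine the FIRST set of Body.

{ (, ;, =, id }

Body -> = ; contributes {=}.
Body -> id Stmt Tail contributes {id}.
From Body -> Cond =: add FIRST(Cond) = { (, ;, =, id }.
Union: FIRST(Body) = { (, ;, =, id }.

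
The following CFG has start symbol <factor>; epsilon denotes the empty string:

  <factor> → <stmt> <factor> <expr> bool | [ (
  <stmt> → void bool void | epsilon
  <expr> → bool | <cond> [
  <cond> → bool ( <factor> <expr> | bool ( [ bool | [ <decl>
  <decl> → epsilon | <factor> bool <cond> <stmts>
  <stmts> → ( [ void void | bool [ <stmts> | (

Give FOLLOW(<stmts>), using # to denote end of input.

{ (, [, bool }

In <decl> → <factor> bool <cond> <stmts>: <stmts> is at the end, add FOLLOW(<decl>) = { (, [, bool }.
In <stmts> → bool [ <stmts>: <stmts> is at the end, add FOLLOW(<stmts>) = { (, [, bool }.
Union: FOLLOW(<stmts>) = { (, [, bool }.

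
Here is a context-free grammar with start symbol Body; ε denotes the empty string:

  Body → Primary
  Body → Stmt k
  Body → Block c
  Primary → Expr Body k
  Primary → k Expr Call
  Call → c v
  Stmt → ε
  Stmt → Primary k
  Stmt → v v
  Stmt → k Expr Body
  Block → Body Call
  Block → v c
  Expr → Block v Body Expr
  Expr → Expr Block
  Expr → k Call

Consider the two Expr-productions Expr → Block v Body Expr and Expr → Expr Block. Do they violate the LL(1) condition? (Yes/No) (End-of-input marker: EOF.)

FIRST(Block v Body Expr) = { k, v } and FIRST(Expr Block) = { k, v }.
Both contain k, so the two alternatives are not disjoint — LL(1) conflict.

Yes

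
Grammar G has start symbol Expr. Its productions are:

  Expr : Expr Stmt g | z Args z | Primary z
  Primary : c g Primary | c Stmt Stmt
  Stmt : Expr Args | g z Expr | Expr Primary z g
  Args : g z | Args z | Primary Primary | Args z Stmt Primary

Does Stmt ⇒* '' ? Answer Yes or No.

No

No nonterminal in this grammar is nullable.
No production of Stmt has an RHS whose symbols are all nullable, so Stmt is not nullable.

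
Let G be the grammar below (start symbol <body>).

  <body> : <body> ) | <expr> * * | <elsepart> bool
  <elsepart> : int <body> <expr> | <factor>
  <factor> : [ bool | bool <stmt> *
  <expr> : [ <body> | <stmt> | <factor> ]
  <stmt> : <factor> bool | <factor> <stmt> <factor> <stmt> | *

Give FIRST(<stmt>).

{ *, [, bool }

From <stmt> : <factor> bool: add FIRST(<factor>) = { [, bool }.
From <stmt> : <factor> <stmt> <factor> <stmt>: add FIRST(<factor>) = { [, bool }.
<stmt> : * contributes {*}.
Union: FIRST(<stmt>) = { *, [, bool }.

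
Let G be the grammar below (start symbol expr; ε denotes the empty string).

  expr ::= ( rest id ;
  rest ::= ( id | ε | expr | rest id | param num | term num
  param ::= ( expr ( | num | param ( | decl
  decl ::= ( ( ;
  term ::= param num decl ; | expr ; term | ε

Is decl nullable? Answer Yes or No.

No

Nullable nonterminals: rest, term.
No production of decl has an RHS whose symbols are all nullable, so decl is not nullable.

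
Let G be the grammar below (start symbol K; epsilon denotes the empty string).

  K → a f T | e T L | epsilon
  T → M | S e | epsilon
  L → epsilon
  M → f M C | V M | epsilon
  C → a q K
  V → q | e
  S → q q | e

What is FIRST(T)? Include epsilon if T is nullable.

From T → M: add FIRST(M) = { e, f, q, epsilon } (including epsilon since M is nullable).
From T → S e: add FIRST(S) = { e, q }.
T → epsilon contributes epsilon.
Union: FIRST(T) = { e, f, q, epsilon }.

{ e, f, q, epsilon }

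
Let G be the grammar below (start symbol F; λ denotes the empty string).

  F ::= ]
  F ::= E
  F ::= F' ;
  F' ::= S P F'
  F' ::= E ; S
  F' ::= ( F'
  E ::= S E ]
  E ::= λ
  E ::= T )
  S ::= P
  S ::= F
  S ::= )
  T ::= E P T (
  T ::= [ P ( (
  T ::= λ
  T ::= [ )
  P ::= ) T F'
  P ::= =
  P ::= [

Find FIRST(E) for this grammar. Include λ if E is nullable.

From E ::= S E ]: S, E nullable, take FIRST(S) ∪ FIRST(E) ∪ {]} = { (, ), ;, =, [, ] }.
E ::= λ contributes λ.
From E ::= T ): T nullable, take FIRST(T) ∪ {)} = { (, ), ;, =, [, ] }.
Union: FIRST(E) = { (, ), ;, =, [, ], λ }.

{ (, ), ;, =, [, ], λ }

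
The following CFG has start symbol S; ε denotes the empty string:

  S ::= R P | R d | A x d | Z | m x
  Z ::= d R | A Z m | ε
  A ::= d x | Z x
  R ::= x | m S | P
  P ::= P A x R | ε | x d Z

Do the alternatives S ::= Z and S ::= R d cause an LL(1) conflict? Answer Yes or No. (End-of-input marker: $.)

FIRST(Z) = { d, x, ε } and FIRST(R d) = { d, m, x }.
Both contain d, so the two alternatives are not disjoint — LL(1) conflict.

Yes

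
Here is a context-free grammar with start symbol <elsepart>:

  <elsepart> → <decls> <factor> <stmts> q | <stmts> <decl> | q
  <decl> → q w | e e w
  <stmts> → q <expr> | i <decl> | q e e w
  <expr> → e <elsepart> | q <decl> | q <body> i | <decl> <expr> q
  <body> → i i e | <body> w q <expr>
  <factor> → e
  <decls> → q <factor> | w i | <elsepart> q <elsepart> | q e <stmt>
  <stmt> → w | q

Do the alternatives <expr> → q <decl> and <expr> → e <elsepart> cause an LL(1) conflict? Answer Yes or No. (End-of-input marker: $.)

No

FIRST(q <decl>) = { q } and FIRST(e <elsepart>) = { e }.
The FIRST sets are disjoint and neither alternative is nullable — no conflict.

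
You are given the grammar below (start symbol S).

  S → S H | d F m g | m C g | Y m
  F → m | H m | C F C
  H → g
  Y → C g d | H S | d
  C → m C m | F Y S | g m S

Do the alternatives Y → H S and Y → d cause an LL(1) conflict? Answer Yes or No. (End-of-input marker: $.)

No

FIRST(H S) = { g } and FIRST(d) = { d }.
The FIRST sets are disjoint and neither alternative is nullable — no conflict.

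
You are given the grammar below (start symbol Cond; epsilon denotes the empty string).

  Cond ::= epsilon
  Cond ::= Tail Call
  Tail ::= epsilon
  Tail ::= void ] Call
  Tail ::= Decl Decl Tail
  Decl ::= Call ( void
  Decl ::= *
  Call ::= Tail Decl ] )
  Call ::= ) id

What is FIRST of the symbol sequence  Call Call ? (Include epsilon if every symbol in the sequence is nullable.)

Add FIRST(Call) = { ), *, void }; Call is not nullable, stop.

{ ), *, void }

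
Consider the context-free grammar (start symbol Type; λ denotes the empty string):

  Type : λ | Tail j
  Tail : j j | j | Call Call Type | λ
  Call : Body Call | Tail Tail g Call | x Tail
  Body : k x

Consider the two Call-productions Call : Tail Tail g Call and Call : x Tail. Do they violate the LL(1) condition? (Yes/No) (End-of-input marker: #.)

Yes

FIRST(Tail Tail g Call) = { g, j, k, x } and FIRST(x Tail) = { x }.
Both contain x, so the two alternatives are not disjoint — LL(1) conflict.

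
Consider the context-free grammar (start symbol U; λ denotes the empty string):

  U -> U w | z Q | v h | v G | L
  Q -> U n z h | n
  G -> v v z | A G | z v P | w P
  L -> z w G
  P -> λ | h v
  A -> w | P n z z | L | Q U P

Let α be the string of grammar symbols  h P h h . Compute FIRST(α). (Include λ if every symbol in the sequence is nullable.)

{ h }

h is a terminal; add {h} and stop.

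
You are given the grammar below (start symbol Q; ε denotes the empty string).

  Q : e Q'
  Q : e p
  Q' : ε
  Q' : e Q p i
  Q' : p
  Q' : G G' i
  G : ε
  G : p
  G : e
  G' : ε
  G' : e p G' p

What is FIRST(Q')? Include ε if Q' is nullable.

{ e, i, p, ε }

Q' : ε contributes ε.
Q' : e Q p i contributes {e}.
Q' : p contributes {p}.
From Q' : G G' i: G, G' nullable, take FIRST(G) ∪ FIRST(G') ∪ {i} = { e, i, p }.
Union: FIRST(Q') = { e, i, p, ε }.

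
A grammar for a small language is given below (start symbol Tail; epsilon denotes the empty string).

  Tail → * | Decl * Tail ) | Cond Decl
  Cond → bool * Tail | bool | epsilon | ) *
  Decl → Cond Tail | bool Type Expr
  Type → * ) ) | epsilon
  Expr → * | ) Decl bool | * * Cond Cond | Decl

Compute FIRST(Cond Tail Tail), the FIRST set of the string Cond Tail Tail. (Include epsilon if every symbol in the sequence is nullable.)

Add FIRST(Cond)\{epsilon} = { ), bool }; Cond is nullable, continue.
Add FIRST(Tail) = { ), *, bool }; Tail is not nullable, stop.

{ ), *, bool }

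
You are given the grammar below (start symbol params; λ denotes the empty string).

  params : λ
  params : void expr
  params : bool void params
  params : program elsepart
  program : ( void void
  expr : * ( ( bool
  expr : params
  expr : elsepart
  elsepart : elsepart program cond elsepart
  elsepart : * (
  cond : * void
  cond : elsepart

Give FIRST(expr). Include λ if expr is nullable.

{ (, *, bool, void, λ }

expr : * ( ( bool contributes {*}.
From expr : params: add FIRST(params) = { (, bool, void, λ } (including λ since params is nullable).
From expr : elsepart: add FIRST(elsepart) = { * }.
Union: FIRST(expr) = { (, *, bool, void, λ }.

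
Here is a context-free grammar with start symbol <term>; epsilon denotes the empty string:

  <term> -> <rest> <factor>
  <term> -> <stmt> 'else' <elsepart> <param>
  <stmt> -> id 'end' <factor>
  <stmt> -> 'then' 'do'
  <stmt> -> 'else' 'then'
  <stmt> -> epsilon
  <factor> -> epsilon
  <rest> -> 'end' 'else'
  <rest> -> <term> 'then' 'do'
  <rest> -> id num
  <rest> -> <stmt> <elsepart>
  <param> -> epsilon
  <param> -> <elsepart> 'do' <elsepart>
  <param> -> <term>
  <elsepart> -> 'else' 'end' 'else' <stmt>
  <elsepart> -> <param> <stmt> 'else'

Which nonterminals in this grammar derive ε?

Directly nullable (have an epsilon-production): <stmt>, <factor>, <param>.
No other nonterminal has a production whose RHS symbols are all nullable.

{ <factor>, <param>, <stmt> }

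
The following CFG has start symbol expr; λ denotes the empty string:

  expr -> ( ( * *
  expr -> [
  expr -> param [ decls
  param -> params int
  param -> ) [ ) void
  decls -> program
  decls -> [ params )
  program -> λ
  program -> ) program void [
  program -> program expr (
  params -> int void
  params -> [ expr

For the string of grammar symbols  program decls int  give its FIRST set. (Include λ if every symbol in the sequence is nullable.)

Add FIRST(program)\{λ} = { (, ), [, int }; program is nullable, continue.
Add FIRST(decls)\{λ} = { (, ), [, int }; decls is nullable, continue.
int is a terminal; add {int} and stop.

{ (, ), [, int }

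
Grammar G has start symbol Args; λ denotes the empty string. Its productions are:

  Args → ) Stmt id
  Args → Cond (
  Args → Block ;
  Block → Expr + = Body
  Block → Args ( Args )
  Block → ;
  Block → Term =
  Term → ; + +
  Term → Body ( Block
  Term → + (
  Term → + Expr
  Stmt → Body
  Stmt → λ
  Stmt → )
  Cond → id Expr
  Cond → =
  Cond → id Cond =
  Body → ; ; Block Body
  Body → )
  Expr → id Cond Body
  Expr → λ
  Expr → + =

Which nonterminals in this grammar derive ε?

{ Expr, Stmt }

Directly nullable (have an λ-production): Stmt, Expr.
No other nonterminal has a production whose RHS symbols are all nullable.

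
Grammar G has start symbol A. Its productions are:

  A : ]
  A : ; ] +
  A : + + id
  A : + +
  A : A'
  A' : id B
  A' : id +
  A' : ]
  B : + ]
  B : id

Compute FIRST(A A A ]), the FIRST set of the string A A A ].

{ +, ;, ], id }

Add FIRST(A) = { +, ;, ], id }; A is not nullable, stop.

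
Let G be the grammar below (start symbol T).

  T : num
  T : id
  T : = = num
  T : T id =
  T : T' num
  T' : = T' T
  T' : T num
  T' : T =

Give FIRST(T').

T' : = T' T contributes {=}.
From T' : T num: add FIRST(T) = { =, id, num }.
From T' : T =: add FIRST(T) = { =, id, num }.
Union: FIRST(T') = { =, id, num }.

{ =, id, num }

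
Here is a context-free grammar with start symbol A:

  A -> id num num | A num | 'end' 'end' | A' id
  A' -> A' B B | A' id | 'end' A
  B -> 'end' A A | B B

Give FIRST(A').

From A' -> A' B B: add FIRST(A') = { 'end' }.
From A' -> A' id: add FIRST(A') = { 'end' }.
A' -> 'end' A contributes {'end'}.
Union: FIRST(A') = { 'end' }.

{ 'end' }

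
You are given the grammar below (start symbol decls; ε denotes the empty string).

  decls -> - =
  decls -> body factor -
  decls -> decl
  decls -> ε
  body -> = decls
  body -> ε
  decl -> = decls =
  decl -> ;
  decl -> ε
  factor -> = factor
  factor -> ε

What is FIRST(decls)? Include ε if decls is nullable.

decls -> - = contributes {-}.
From decls -> body factor -: body, factor nullable, take FIRST(body) ∪ FIRST(factor) ∪ {-} = { -, = }.
From decls -> decl: add FIRST(decl) = { ;, =, ε } (including ε since decl is nullable).
decls -> ε contributes ε.
Union: FIRST(decls) = { -, ;, =, ε }.

{ -, ;, =, ε }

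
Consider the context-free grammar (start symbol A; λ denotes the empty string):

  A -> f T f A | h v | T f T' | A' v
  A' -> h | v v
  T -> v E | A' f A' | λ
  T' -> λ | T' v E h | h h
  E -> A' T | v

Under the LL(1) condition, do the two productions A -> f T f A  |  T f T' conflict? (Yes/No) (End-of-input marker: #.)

FIRST(f T f A) = { f } and FIRST(T f T') = { f, h, v }.
Both contain f, so the two alternatives are not disjoint — LL(1) conflict.

Yes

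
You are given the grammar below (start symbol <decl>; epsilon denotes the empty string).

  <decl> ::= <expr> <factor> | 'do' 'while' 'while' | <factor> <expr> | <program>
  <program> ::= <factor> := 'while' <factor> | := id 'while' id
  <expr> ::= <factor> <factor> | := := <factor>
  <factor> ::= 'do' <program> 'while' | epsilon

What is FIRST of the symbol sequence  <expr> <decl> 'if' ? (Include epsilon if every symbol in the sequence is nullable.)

Add FIRST(<expr>)\{epsilon} = { 'do', := }; <expr> is nullable, continue.
Add FIRST(<decl>)\{epsilon} = { 'do', := }; <decl> is nullable, continue.
'if' is a terminal; add {'if'} and stop.

{ 'do', 'if', := }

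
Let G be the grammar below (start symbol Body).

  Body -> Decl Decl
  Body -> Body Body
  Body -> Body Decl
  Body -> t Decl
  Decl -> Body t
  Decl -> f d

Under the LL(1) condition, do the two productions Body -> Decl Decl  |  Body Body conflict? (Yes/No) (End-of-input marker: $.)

Yes

FIRST(Decl Decl) = { f, t } and FIRST(Body Body) = { f, t }.
Both contain f, so the two alternatives are not disjoint — LL(1) conflict.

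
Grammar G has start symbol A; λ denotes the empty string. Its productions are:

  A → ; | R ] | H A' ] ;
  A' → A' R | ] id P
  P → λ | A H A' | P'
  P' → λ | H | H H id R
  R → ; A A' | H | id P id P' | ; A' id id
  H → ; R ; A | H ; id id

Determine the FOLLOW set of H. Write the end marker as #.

{ ;, ], id }

In A → H A' ] ;: add FIRST(A' ] ;) = { ] }.
In P → A H A': add FIRST(A') = { ] }.
In P' → H: H is at the end, add FOLLOW(P') = { ;, ], id }.
In P' → H H id R: add FIRST(H id R) = { ; }.
In P' → H H id R: add FIRST(id R) = { id }.
In R → H: H is at the end, add FOLLOW(R) = { ;, ], id }.
In H → H ; id id: add FIRST(; id id) = { ; }.
Union: FOLLOW(H) = { ;, ], id }.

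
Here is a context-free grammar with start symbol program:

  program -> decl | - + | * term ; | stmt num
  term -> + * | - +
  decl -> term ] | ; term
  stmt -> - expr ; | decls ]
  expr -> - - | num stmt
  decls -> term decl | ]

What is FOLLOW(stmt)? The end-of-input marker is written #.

{ ;, num }

In program -> stmt num: add FIRST(num) = { num }.
In expr -> num stmt: stmt is at the end, add FOLLOW(expr) = { ; }.
Union: FOLLOW(stmt) = { ;, num }.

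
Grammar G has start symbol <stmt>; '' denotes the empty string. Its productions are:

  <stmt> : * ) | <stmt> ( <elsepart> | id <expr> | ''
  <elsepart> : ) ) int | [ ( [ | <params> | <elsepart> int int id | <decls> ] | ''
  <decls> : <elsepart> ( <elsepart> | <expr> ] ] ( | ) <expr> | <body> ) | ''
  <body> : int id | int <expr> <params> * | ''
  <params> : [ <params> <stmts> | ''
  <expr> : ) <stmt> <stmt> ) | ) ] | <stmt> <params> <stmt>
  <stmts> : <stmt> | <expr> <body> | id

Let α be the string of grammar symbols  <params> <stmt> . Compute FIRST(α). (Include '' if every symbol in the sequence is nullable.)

Add FIRST(<params>)\{''} = { [ }; <params> is nullable, continue.
Add FIRST(<stmt>)\{''} = { (, *, id }; <stmt> is nullable, continue.
Every symbol is nullable, so include ''.

{ (, *, [, id, '' }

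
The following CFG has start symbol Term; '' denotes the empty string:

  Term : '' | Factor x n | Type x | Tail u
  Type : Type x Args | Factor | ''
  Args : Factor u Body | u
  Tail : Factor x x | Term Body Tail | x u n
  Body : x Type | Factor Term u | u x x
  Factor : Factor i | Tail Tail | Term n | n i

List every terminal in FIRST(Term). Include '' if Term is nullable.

{ n, u, x, '' }

Term : '' contributes ''.
From Term : Factor x n: add FIRST(Factor) = { n, u, x }.
From Term : Type x: Type nullable, take FIRST(Type) ∪ {x} = { n, u, x }.
From Term : Tail u: add FIRST(Tail) = { n, u, x }.
Union: FIRST(Term) = { n, u, x, '' }.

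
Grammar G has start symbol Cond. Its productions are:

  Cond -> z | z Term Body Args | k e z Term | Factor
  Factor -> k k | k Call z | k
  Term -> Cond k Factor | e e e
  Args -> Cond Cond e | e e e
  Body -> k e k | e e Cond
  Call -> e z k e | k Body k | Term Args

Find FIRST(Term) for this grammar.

From Term -> Cond k Factor: add FIRST(Cond) = { k, z }.
Term -> e e e contributes {e}.
Union: FIRST(Term) = { e, k, z }.

{ e, k, z }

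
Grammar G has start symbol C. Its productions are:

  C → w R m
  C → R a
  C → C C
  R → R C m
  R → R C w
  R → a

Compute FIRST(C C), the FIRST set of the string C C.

{ a, w }

Add FIRST(C) = { a, w }; C is not nullable, stop.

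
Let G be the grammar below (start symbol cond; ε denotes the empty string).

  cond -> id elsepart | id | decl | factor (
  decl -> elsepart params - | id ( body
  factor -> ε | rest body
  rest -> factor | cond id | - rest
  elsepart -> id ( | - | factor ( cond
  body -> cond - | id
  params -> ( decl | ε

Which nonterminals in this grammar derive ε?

{ factor, params, rest }

Directly nullable (have an ε-production): factor, params.
rest -> factor with every symbol nullable, so rest is nullable.
No other nonterminal has a production whose RHS symbols are all nullable.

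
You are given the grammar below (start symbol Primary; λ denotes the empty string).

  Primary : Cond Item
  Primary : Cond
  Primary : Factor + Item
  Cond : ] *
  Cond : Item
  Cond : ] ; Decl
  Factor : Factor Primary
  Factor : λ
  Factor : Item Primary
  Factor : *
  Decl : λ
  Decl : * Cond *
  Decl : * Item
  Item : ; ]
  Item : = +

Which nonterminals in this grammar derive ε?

{ Decl, Factor }

Directly nullable (have an λ-production): Factor, Decl.
No other nonterminal has a production whose RHS symbols are all nullable.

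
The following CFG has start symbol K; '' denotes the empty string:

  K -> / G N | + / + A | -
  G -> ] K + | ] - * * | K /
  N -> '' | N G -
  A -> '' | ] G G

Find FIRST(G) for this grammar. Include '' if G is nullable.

{ +, -, /, ] }

G -> ] K + contributes {]}.
G -> ] - * * contributes {]}.
From G -> K /: add FIRST(K) = { +, -, / }.
Union: FIRST(G) = { +, -, /, ] }.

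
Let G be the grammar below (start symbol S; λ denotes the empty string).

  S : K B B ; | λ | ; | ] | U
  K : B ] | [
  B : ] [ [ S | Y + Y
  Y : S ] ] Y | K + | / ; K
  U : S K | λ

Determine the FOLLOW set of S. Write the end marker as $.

S is the start symbol, so $ ∈ FOLLOW(S).
In B : ] [ [ S: S is at the end, add FOLLOW(B) = { /, ;, [, ] }.
In Y : S ] ] Y: add FIRST(] ] Y) = { ] }.
In U : S K: add FIRST(K) = { /, ;, [, ] }.
Union: FOLLOW(S) = { $, /, ;, [, ] }.

{ $, /, ;, [, ] }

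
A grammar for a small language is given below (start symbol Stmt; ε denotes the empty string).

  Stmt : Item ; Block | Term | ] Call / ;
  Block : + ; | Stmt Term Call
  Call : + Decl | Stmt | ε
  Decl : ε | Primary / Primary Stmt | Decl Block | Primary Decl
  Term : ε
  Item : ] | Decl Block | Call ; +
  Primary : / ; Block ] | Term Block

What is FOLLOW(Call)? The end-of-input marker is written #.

In Stmt : ] Call / ;: add FIRST(/ ;) = { / }.
In Block : Stmt Term Call: Call is at the end, add FOLLOW(Block) = { #, +, /, ;, ] }.
In Item : Call ; +: add FIRST(; +) = { ; }.
Union: FOLLOW(Call) = { #, +, /, ;, ] }.

{ #, +, /, ;, ] }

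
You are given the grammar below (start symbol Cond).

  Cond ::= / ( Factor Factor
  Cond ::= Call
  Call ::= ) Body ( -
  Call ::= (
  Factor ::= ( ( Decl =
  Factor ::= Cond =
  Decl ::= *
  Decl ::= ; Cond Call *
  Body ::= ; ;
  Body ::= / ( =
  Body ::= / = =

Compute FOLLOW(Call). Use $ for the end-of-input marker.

{ $, (, ), *, = }

In Cond ::= Call: Call is at the end, add FOLLOW(Cond) = { $, (, ), = }.
In Decl ::= ; Cond Call *: add FIRST(*) = { * }.
Union: FOLLOW(Call) = { $, (, ), *, = }.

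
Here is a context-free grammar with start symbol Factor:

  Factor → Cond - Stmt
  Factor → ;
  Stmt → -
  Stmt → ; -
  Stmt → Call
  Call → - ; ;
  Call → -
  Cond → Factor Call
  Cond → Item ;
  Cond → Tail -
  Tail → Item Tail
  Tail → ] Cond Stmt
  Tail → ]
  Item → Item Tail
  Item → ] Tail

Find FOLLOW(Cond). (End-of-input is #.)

In Factor → Cond - Stmt: add FIRST(- Stmt) = { - }.
In Tail → ] Cond Stmt: add FIRST(Stmt) = { -, ; }.
Union: FOLLOW(Cond) = { -, ; }.

{ -, ; }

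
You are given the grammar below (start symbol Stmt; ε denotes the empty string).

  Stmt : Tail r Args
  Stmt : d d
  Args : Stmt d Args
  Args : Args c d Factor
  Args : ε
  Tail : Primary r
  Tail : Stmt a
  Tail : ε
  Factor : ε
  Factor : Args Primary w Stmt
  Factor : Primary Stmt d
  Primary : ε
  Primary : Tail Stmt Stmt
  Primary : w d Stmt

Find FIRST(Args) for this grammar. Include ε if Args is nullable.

From Args : Stmt d Args: add FIRST(Stmt) = { d, r, w }.
From Args : Args c d Factor: Args nullable, take FIRST(Args) ∪ {c} = { c, d, r, w }.
Args : ε contributes ε.
Union: FIRST(Args) = { c, d, r, w, ε }.

{ c, d, r, w, ε }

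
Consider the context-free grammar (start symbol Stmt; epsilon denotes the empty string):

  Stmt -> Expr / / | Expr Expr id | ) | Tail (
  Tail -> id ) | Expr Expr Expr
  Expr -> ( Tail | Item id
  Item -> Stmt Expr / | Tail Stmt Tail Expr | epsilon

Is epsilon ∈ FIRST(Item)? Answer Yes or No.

Yes

Item has an epsilon-production, so Item ⇒ epsilon.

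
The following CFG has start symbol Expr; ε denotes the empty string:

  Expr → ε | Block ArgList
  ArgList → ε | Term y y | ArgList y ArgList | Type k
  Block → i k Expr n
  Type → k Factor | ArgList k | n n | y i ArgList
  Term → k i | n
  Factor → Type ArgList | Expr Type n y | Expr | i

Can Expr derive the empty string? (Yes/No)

Expr has an ε-production, so Expr ⇒ ε.

Yes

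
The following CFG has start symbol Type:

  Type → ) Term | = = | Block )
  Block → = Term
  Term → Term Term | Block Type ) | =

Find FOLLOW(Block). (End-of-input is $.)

{ ), = }

In Type → Block ): add FIRST()) = { ) }.
In Term → Block Type ): add FIRST(Type )) = { ), = }.
Union: FOLLOW(Block) = { ), = }.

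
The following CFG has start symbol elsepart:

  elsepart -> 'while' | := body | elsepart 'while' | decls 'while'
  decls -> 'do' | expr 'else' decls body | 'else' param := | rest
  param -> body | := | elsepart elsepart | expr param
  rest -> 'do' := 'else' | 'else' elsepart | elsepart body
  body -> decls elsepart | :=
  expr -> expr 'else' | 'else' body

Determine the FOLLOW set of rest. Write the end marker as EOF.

{ 'do', 'else', 'while', := }

In decls -> rest: rest is at the end, add FOLLOW(decls) = { 'do', 'else', 'while', := }.
Union: FOLLOW(rest) = { 'do', 'else', 'while', := }.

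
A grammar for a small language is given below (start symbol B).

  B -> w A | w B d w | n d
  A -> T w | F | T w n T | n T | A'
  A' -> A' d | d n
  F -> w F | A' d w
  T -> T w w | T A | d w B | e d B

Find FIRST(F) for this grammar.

F -> w F contributes {w}.
From F -> A' d w: add FIRST(A') = { d }.
Union: FIRST(F) = { d, w }.

{ d, w }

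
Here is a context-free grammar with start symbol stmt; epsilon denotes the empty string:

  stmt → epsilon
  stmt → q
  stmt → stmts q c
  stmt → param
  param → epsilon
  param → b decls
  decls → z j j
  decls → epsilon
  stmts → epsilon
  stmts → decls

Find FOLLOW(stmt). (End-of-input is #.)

{ # }

stmt is the start symbol, so # ∈ FOLLOW(stmt).
Union: FOLLOW(stmt) = { # }.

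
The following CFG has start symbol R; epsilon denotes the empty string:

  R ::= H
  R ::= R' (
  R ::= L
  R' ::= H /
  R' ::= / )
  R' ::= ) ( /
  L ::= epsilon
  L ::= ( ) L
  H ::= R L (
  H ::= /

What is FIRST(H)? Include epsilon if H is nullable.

{ (, ), / }

From H ::= R L (: R, L nullable, take FIRST(R) ∪ FIRST(L) ∪ {(} = { (, ), / }.
H ::= / contributes {/}.
Union: FIRST(H) = { (, ), / }.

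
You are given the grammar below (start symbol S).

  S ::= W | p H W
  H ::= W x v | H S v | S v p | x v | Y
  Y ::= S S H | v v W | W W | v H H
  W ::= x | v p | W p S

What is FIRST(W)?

W ::= x contributes {x}.
W ::= v p contributes {v}.
From W ::= W p S: add FIRST(W) = { v, x }.
Union: FIRST(W) = { v, x }.

{ v, x }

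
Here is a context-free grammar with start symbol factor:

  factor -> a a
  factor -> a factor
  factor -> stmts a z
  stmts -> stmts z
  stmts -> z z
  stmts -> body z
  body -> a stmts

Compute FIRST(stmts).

From stmts -> stmts z: add FIRST(stmts) = { a, z }.
stmts -> z z contributes {z}.
From stmts -> body z: add FIRST(body) = { a }.
Union: FIRST(stmts) = { a, z }.

{ a, z }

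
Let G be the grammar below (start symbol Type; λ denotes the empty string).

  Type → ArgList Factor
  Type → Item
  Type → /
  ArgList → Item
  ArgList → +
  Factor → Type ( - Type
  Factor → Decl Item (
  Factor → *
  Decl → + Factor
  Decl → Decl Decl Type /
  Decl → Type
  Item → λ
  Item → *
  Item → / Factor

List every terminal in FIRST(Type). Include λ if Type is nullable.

{ (, *, +, /, λ }

From Type → ArgList Factor: ArgList nullable, take FIRST(ArgList) ∪ FIRST(Factor) = { (, *, +, / }.
From Type → Item: add FIRST(Item) = { *, /, λ } (including λ since Item is nullable).
Type → / contributes {/}.
Union: FIRST(Type) = { (, *, +, /, λ }.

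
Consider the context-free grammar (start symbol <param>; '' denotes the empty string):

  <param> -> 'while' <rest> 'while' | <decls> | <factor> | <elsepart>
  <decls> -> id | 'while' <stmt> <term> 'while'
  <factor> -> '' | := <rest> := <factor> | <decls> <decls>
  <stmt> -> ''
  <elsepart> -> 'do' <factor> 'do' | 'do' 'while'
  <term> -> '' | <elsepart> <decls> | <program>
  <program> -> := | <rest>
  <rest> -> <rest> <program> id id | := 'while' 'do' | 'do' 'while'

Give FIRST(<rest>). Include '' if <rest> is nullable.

From <rest> -> <rest> <program> id id: add FIRST(<rest>) = { 'do', := }.
<rest> -> := 'while' 'do' contributes {:=}.
<rest> -> 'do' 'while' contributes {'do'}.
Union: FIRST(<rest>) = { 'do', := }.

{ 'do', := }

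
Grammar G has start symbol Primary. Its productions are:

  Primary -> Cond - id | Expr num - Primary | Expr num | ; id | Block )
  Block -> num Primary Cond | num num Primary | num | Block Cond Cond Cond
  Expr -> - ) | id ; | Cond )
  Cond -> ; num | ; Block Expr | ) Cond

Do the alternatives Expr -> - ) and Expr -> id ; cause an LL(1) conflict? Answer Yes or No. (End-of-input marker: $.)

No

FIRST(- )) = { - } and FIRST(id ;) = { id }.
The FIRST sets are disjoint and neither alternative is nullable — no conflict.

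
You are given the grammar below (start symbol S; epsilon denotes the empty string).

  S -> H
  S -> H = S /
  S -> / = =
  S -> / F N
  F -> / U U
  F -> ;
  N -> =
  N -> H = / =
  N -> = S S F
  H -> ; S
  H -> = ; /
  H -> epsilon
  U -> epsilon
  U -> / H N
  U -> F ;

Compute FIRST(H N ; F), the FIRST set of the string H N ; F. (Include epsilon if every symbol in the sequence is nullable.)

{ ;, = }

Add FIRST(H)\{epsilon} = { ;, = }; H is nullable, continue.
Add FIRST(N) = { ;, = }; N is not nullable, stop.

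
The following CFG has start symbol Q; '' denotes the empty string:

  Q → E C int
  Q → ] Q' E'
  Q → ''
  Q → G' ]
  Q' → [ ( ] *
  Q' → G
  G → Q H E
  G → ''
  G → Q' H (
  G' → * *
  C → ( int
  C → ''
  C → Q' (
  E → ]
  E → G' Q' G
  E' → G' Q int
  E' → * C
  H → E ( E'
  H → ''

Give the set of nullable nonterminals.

{ C, G, H, Q, Q' }

Directly nullable (have an ''-production): Q, G, C, H.
Q' → G with every symbol nullable, so Q' is nullable.
No other nonterminal has a production whose RHS symbols are all nullable.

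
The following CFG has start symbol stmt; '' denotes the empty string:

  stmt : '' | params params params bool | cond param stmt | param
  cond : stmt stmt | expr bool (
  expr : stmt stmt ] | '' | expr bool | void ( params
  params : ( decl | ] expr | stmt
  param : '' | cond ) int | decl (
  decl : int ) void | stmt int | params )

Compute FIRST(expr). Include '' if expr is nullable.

From expr : stmt stmt ]: stmt, stmt nullable, take FIRST(stmt) ∪ FIRST(stmt) ∪ {]} = { (, ), ], bool, int, void }.
expr : '' contributes ''.
From expr : expr bool: expr nullable, take FIRST(expr) ∪ {bool} = { (, ), ], bool, int, void }.
expr : void ( params contributes {void}.
Union: FIRST(expr) = { (, ), ], bool, int, void, '' }.

{ (, ), ], bool, int, void, '' }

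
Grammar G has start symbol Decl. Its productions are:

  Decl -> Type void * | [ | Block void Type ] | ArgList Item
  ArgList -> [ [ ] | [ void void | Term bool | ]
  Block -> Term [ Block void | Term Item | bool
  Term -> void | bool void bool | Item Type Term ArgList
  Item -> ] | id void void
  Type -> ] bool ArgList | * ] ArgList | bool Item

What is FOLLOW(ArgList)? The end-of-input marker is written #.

{ [, ], bool, id, void }

In Decl -> ArgList Item: add FIRST(Item) = { ], id }.
In Term -> Item Type Term ArgList: ArgList is at the end, add FOLLOW(Term) = { [, ], bool, id, void }.
In Type -> ] bool ArgList: ArgList is at the end, add FOLLOW(Type) = { ], bool, id, void }.
In Type -> * ] ArgList: ArgList is at the end, add FOLLOW(Type) = { ], bool, id, void }.
Union: FOLLOW(ArgList) = { [, ], bool, id, void }.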